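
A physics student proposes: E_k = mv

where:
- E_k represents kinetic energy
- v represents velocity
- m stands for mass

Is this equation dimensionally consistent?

No

E_k (kinetic energy) has dimensions [L^2 M T^-2].
v (velocity) has dimensions [L T^-1].
m (mass) has dimensions [M].

Left side: [L^2 M T^-2]
Right side: [L M T^-1]

The two sides have different dimensions, so the equation is NOT dimensionally consistent.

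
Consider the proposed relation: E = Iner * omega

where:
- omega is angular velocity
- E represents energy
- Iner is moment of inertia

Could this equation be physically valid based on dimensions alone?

No

omega (angular velocity) has dimensions [T^-1].
E (energy) has dimensions [L^2 M T^-2].
Iner (moment of inertia) has dimensions [L^2 M].

Left side: [L^2 M T^-2]
Right side: [L^2 M T^-1]

The two sides have different dimensions, so the equation is NOT dimensionally consistent.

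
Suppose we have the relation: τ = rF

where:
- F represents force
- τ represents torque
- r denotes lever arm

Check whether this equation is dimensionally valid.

Yes

F (force) has dimensions [L M T^-2].
τ (torque) has dimensions [L^2 M T^-2].
r (lever arm) has dimensions [L].

Left side: [L^2 M T^-2]
Right side: [L^2 M T^-2]

Both sides have the same dimensions, so the equation is dimensionally consistent.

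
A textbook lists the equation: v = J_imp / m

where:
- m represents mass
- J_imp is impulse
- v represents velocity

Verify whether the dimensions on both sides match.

Yes

m (mass) has dimensions [M].
J_imp (impulse) has dimensions [L M T^-1].
v (velocity) has dimensions [L T^-1].

Left side: [L T^-1]
Right side: [L T^-1]

Both sides have the same dimensions, so the equation is dimensionally consistent.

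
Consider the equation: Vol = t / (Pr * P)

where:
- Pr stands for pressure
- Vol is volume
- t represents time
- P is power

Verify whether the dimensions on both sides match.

No

Pr (pressure) has dimensions [L^-1 M T^-2].
Vol (volume) has dimensions [L^3].
t (time) has dimensions [T].
P (power) has dimensions [L^2 M T^-3].

Left side: [L^3]
Right side: [L^-1 M^-2 T^6]

The two sides have different dimensions, so the equation is NOT dimensionally consistent.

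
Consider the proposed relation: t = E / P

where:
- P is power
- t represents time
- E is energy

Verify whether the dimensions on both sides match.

Yes

P (power) has dimensions [L^2 M T^-3].
t (time) has dimensions [T].
E (energy) has dimensions [L^2 M T^-2].

Left side: [T]
Right side: [T]

Both sides have the same dimensions, so the equation is dimensionally consistent.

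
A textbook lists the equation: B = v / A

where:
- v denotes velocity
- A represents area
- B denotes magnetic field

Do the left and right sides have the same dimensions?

No

v (velocity) has dimensions [L T^-1].
A (area) has dimensions [L^2].
B (magnetic field) has dimensions [I^-1 M T^-2].

Left side: [I^-1 M T^-2]
Right side: [L^-1 T^-1]

The two sides have different dimensions, so the equation is NOT dimensionally consistent.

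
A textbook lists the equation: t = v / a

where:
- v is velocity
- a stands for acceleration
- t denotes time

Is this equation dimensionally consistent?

Yes

v (velocity) has dimensions [L T^-1].
a (acceleration) has dimensions [L T^-2].
t (time) has dimensions [T].

Left side: [T]
Right side: [T]

Both sides have the same dimensions, so the equation is dimensionally consistent.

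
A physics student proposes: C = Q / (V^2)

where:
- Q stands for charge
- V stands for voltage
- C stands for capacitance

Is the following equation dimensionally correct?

No

Q (charge) has dimensions [I T].
V (voltage) has dimensions [I^-1 L^2 M T^-3].
C (capacitance) has dimensions [I^2 L^-2 M^-1 T^4].

Left side: [I^2 L^-2 M^-1 T^4]
Right side: [I^3 L^-4 M^-2 T^7]

The two sides have different dimensions, so the equation is NOT dimensionally consistent.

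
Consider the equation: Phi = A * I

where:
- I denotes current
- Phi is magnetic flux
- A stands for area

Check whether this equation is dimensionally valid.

No

I (current) has dimensions [I].
Phi (magnetic flux) has dimensions [I^-1 L^2 M T^-2].
A (area) has dimensions [L^2].

Left side: [I^-1 L^2 M T^-2]
Right side: [I L^2]

The two sides have different dimensions, so the equation is NOT dimensionally consistent.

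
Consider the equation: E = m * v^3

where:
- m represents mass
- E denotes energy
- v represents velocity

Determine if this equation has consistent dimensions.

No

m (mass) has dimensions [M].
E (energy) has dimensions [L^2 M T^-2].
v (velocity) has dimensions [L T^-1].

Left side: [L^2 M T^-2]
Right side: [L^3 M T^-3]

The two sides have different dimensions, so the equation is NOT dimensionally consistent.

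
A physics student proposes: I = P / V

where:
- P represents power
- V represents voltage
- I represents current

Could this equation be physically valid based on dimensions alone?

Yes

P (power) has dimensions [L^2 M T^-3].
V (voltage) has dimensions [I^-1 L^2 M T^-3].
I (current) has dimensions [I].

Left side: [I]
Right side: [I]

Both sides have the same dimensions, so the equation is dimensionally consistent.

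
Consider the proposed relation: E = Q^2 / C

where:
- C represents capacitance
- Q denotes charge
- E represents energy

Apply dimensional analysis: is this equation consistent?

Yes

C (capacitance) has dimensions [I^2 L^-2 M^-1 T^4].
Q (charge) has dimensions [I T].
E (energy) has dimensions [L^2 M T^-2].

Left side: [L^2 M T^-2]
Right side: [L^2 M T^-2]

Both sides have the same dimensions, so the equation is dimensionally consistent.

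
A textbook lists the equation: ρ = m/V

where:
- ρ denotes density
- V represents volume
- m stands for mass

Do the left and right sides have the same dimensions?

Yes

ρ (density) has dimensions [L^-3 M].
V (volume) has dimensions [L^3].
m (mass) has dimensions [M].

Left side: [L^-3 M]
Right side: [L^-3 M]

Both sides have the same dimensions, so the equation is dimensionally consistent.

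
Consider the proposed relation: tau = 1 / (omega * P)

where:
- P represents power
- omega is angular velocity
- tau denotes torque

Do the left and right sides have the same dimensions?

No

P (power) has dimensions [L^2 M T^-3].
omega (angular velocity) has dimensions [T^-1].
tau (torque) has dimensions [L^2 M T^-2].

Left side: [L^2 M T^-2]
Right side: [L^-2 M^-1 T^4]

The two sides have different dimensions, so the equation is NOT dimensionally consistent.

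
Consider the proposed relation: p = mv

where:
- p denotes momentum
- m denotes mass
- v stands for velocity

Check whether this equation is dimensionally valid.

Yes

p (momentum) has dimensions [L M T^-1].
m (mass) has dimensions [M].
v (velocity) has dimensions [L T^-1].

Left side: [L M T^-1]
Right side: [L M T^-1]

Both sides have the same dimensions, so the equation is dimensionally consistent.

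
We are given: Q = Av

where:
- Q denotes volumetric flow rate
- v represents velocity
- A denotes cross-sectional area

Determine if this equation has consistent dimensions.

Yes

Q (volumetric flow rate) has dimensions [L^3 T^-1].
v (velocity) has dimensions [L T^-1].
A (cross-sectional area) has dimensions [L^2].

Left side: [L^3 T^-1]
Right side: [L^3 T^-1]

Both sides have the same dimensions, so the equation is dimensionally consistent.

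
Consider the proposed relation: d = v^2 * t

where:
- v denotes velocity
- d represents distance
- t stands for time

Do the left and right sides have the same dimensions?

No

v (velocity) has dimensions [L T^-1].
d (distance) has dimensions [L].
t (time) has dimensions [T].

Left side: [L]
Right side: [L^2 T^-1]

The two sides have different dimensions, so the equation is NOT dimensionally consistent.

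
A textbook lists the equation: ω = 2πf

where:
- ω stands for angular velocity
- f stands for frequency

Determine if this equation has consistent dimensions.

Yes

ω (angular velocity) has dimensions [T^-1].
f (frequency) has dimensions [T^-1].

Left side: [T^-1]
Right side: [T^-1]

Both sides have the same dimensions, so the equation is dimensionally consistent.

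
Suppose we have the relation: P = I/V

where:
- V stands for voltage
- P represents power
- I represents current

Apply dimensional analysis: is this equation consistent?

No

V (voltage) has dimensions [I^-1 L^2 M T^-3].
P (power) has dimensions [L^2 M T^-3].
I (current) has dimensions [I].

Left side: [L^2 M T^-3]
Right side: [I^2 L^-2 M^-1 T^3]

The two sides have different dimensions, so the equation is NOT dimensionally consistent.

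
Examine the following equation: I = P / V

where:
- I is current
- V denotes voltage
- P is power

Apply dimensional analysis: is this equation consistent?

Yes

I (current) has dimensions [I].
V (voltage) has dimensions [I^-1 L^2 M T^-3].
P (power) has dimensions [L^2 M T^-3].

Left side: [I]
Right side: [I]

Both sides have the same dimensions, so the equation is dimensionally consistent.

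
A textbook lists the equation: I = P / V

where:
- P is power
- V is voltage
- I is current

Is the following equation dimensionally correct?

Yes

P (power) has dimensions [L^2 M T^-3].
V (voltage) has dimensions [I^-1 L^2 M T^-3].
I (current) has dimensions [I].

Left side: [I]
Right side: [I]

Both sides have the same dimensions, so the equation is dimensionally consistent.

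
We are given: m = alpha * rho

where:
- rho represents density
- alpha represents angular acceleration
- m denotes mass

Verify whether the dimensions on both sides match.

No

rho (density) has dimensions [L^-3 M].
alpha (angular acceleration) has dimensions [T^-2].
m (mass) has dimensions [M].

Left side: [M]
Right side: [L^-3 M T^-2]

The two sides have different dimensions, so the equation is NOT dimensionally consistent.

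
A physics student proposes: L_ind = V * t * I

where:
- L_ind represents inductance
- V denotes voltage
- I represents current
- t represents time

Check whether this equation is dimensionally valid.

No

L_ind (inductance) has dimensions [I^-2 L^2 M T^-2].
V (voltage) has dimensions [I^-1 L^2 M T^-3].
I (current) has dimensions [I].
t (time) has dimensions [T].

Left side: [I^-2 L^2 M T^-2]
Right side: [L^2 M T^-2]

The two sides have different dimensions, so the equation is NOT dimensionally consistent.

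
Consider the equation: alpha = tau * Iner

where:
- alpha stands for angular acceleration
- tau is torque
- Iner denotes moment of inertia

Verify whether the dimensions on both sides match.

No

alpha (angular acceleration) has dimensions [T^-2].
tau (torque) has dimensions [L^2 M T^-2].
Iner (moment of inertia) has dimensions [L^2 M].

Left side: [T^-2]
Right side: [L^4 M^2 T^-2]

The two sides have different dimensions, so the equation is NOT dimensionally consistent.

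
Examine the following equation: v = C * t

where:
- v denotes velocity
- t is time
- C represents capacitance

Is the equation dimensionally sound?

No

v (velocity) has dimensions [L T^-1].
t (time) has dimensions [T].
C (capacitance) has dimensions [I^2 L^-2 M^-1 T^4].

Left side: [L T^-1]
Right side: [I^2 L^-2 M^-1 T^5]

The two sides have different dimensions, so the equation is NOT dimensionally consistent.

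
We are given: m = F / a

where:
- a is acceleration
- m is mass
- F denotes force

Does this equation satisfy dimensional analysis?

Yes

a (acceleration) has dimensions [L T^-2].
m (mass) has dimensions [M].
F (force) has dimensions [L M T^-2].

Left side: [M]
Right side: [M]

Both sides have the same dimensions, so the equation is dimensionally consistent.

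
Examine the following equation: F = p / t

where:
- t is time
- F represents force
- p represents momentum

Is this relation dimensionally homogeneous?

Yes

t (time) has dimensions [T].
F (force) has dimensions [L M T^-2].
p (momentum) has dimensions [L M T^-1].

Left side: [L M T^-2]
Right side: [L M T^-2]

Both sides have the same dimensions, so the equation is dimensionally consistent.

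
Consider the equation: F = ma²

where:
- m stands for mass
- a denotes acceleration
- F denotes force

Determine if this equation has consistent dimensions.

No

m (mass) has dimensions [M].
a (acceleration) has dimensions [L T^-2].
F (force) has dimensions [L M T^-2].

Left side: [L M T^-2]
Right side: [L^2 M T^-4]

The two sides have different dimensions, so the equation is NOT dimensionally consistent.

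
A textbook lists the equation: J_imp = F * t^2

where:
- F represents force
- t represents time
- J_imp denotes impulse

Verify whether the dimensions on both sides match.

No

F (force) has dimensions [L M T^-2].
t (time) has dimensions [T].
J_imp (impulse) has dimensions [L M T^-1].

Left side: [L M T^-1]
Right side: [L M]

The two sides have different dimensions, so the equation is NOT dimensionally consistent.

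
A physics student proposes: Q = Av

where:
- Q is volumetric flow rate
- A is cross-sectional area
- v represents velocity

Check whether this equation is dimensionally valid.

Yes

Q (volumetric flow rate) has dimensions [L^3 T^-1].
A (cross-sectional area) has dimensions [L^2].
v (velocity) has dimensions [L T^-1].

Left side: [L^3 T^-1]
Right side: [L^3 T^-1]

Both sides have the same dimensions, so the equation is dimensionally consistent.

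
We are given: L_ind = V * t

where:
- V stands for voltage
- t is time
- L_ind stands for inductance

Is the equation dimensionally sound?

No

V (voltage) has dimensions [I^-1 L^2 M T^-3].
t (time) has dimensions [T].
L_ind (inductance) has dimensions [I^-2 L^2 M T^-2].

Left side: [I^-2 L^2 M T^-2]
Right side: [I^-1 L^2 M T^-2]

The two sides have different dimensions, so the equation is NOT dimensionally consistent.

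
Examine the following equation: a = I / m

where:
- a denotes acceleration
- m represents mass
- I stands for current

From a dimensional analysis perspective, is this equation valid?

No

a (acceleration) has dimensions [L T^-2].
m (mass) has dimensions [M].
I (current) has dimensions [I].

Left side: [L T^-2]
Right side: [I M^-1]

The two sides have different dimensions, so the equation is NOT dimensionally consistent.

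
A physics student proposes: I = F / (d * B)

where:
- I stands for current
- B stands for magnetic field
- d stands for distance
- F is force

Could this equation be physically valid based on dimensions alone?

Yes

I (current) has dimensions [I].
B (magnetic field) has dimensions [I^-1 M T^-2].
d (distance) has dimensions [L].
F (force) has dimensions [L M T^-2].

Left side: [I]
Right side: [I]

Both sides have the same dimensions, so the equation is dimensionally consistent.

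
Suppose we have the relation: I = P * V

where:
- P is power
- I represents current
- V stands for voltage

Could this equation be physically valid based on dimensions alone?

No

P (power) has dimensions [L^2 M T^-3].
I (current) has dimensions [I].
V (voltage) has dimensions [I^-1 L^2 M T^-3].

Left side: [I]
Right side: [I^-1 L^4 M^2 T^-6]

The two sides have different dimensions, so the equation is NOT dimensionally consistent.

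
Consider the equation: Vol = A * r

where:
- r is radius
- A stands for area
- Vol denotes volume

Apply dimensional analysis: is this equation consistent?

Yes

r (radius) has dimensions [L].
A (area) has dimensions [L^2].
Vol (volume) has dimensions [L^3].

Left side: [L^3]
Right side: [L^3]

Both sides have the same dimensions, so the equation is dimensionally consistent.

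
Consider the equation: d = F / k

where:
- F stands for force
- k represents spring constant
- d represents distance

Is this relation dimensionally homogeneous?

Yes

F (force) has dimensions [L M T^-2].
k (spring constant) has dimensions [M T^-2].
d (distance) has dimensions [L].

Left side: [L]
Right side: [L]

Both sides have the same dimensions, so the equation is dimensionally consistent.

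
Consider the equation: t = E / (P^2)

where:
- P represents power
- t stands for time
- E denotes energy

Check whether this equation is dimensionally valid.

No

P (power) has dimensions [L^2 M T^-3].
t (time) has dimensions [T].
E (energy) has dimensions [L^2 M T^-2].

Left side: [T]
Right side: [L^-2 M^-1 T^4]

The two sides have different dimensions, so the equation is NOT dimensionally consistent.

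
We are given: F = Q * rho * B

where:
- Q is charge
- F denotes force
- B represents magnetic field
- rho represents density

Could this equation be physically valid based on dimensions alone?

No

Q (charge) has dimensions [I T].
F (force) has dimensions [L M T^-2].
B (magnetic field) has dimensions [I^-1 M T^-2].
rho (density) has dimensions [L^-3 M].

Left side: [L M T^-2]
Right side: [L^-3 M^2 T^-1]

The two sides have different dimensions, so the equation is NOT dimensionally consistent.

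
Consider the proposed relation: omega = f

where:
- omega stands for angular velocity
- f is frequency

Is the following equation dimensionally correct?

Yes

omega (angular velocity) has dimensions [T^-1].
f (frequency) has dimensions [T^-1].

Left side: [T^-1]
Right side: [T^-1]

Both sides have the same dimensions, so the equation is dimensionally consistent.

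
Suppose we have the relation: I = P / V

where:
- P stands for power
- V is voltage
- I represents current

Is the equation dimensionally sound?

Yes

P (power) has dimensions [L^2 M T^-3].
V (voltage) has dimensions [I^-1 L^2 M T^-3].
I (current) has dimensions [I].

Left side: [I]
Right side: [I]

Both sides have the same dimensions, so the equation is dimensionally consistent.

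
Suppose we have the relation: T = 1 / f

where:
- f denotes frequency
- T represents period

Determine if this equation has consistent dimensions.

Yes

f (frequency) has dimensions [T^-1].
T (period) has dimensions [T].

Left side: [T]
Right side: [T]

Both sides have the same dimensions, so the equation is dimensionally consistent.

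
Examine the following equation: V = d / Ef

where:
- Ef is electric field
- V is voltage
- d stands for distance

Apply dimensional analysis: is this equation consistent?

No

Ef (electric field) has dimensions [I^-1 L M T^-3].
V (voltage) has dimensions [I^-1 L^2 M T^-3].
d (distance) has dimensions [L].

Left side: [I^-1 L^2 M T^-3]
Right side: [I M^-1 T^3]

The two sides have different dimensions, so the equation is NOT dimensionally consistent.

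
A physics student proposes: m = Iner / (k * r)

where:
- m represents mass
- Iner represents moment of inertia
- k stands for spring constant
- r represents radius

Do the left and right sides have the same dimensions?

No

m (mass) has dimensions [M].
Iner (moment of inertia) has dimensions [L^2 M].
k (spring constant) has dimensions [M T^-2].
r (radius) has dimensions [L].

Left side: [M]
Right side: [L T^2]

The two sides have different dimensions, so the equation is NOT dimensionally consistent.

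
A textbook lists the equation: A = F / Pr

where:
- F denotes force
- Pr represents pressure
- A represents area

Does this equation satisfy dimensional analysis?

Yes

F (force) has dimensions [L M T^-2].
Pr (pressure) has dimensions [L^-1 M T^-2].
A (area) has dimensions [L^2].

Left side: [L^2]
Right side: [L^2]

Both sides have the same dimensions, so the equation is dimensionally consistent.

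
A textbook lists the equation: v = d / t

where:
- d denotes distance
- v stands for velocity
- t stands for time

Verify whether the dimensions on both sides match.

Yes

d (distance) has dimensions [L].
v (velocity) has dimensions [L T^-1].
t (time) has dimensions [T].

Left side: [L T^-1]
Right side: [L T^-1]

Both sides have the same dimensions, so the equation is dimensionally consistent.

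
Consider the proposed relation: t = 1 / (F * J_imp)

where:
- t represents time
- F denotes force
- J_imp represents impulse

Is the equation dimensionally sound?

No

t (time) has dimensions [T].
F (force) has dimensions [L M T^-2].
J_imp (impulse) has dimensions [L M T^-1].

Left side: [T]
Right side: [L^-2 M^-2 T^3]

The two sides have different dimensions, so the equation is NOT dimensionally consistent.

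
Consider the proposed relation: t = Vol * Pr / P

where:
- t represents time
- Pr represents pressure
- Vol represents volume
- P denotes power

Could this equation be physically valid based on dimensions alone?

Yes

t (time) has dimensions [T].
Pr (pressure) has dimensions [L^-1 M T^-2].
Vol (volume) has dimensions [L^3].
P (power) has dimensions [L^2 M T^-3].

Left side: [T]
Right side: [T]

Both sides have the same dimensions, so the equation is dimensionally consistent.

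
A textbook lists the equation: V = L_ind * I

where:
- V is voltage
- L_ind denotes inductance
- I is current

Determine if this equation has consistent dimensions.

No

V (voltage) has dimensions [I^-1 L^2 M T^-3].
L_ind (inductance) has dimensions [I^-2 L^2 M T^-2].
I (current) has dimensions [I].

Left side: [I^-1 L^2 M T^-3]
Right side: [I^-1 L^2 M T^-2]

The two sides have different dimensions, so the equation is NOT dimensionally consistent.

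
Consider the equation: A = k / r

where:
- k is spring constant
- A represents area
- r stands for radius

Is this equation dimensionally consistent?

No

k (spring constant) has dimensions [M T^-2].
A (area) has dimensions [L^2].
r (radius) has dimensions [L].

Left side: [L^2]
Right side: [L^-1 M T^-2]

The two sides have different dimensions, so the equation is NOT dimensionally consistent.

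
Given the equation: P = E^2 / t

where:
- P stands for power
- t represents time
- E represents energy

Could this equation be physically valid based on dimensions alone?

No

P (power) has dimensions [L^2 M T^-3].
t (time) has dimensions [T].
E (energy) has dimensions [L^2 M T^-2].

Left side: [L^2 M T^-3]
Right side: [L^4 M^2 T^-5]

The two sides have different dimensions, so the equation is NOT dimensionally consistent.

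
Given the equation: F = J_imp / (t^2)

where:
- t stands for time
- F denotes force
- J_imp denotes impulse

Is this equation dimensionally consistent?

No

t (time) has dimensions [T].
F (force) has dimensions [L M T^-2].
J_imp (impulse) has dimensions [L M T^-1].

Left side: [L M T^-2]
Right side: [L M T^-3]

The two sides have different dimensions, so the equation is NOT dimensionally consistent.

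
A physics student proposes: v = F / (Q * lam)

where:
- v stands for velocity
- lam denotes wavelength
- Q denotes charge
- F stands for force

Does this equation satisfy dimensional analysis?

No

v (velocity) has dimensions [L T^-1].
lam (wavelength) has dimensions [L].
Q (charge) has dimensions [I T].
F (force) has dimensions [L M T^-2].

Left side: [L T^-1]
Right side: [I^-1 M T^-3]

The two sides have different dimensions, so the equation is NOT dimensionally consistent.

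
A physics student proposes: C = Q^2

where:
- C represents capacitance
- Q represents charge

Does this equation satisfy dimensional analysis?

No

C (capacitance) has dimensions [I^2 L^-2 M^-1 T^4].
Q (charge) has dimensions [I T].

Left side: [I^2 L^-2 M^-1 T^4]
Right side: [I^2 T^2]

The two sides have different dimensions, so the equation is NOT dimensionally consistent.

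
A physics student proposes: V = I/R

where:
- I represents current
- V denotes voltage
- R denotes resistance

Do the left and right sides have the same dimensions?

No

I (current) has dimensions [I].
V (voltage) has dimensions [I^-1 L^2 M T^-3].
R (resistance) has dimensions [I^-2 L^2 M T^-3].

Left side: [I^-1 L^2 M T^-3]
Right side: [I^3 L^-2 M^-1 T^3]

The two sides have different dimensions, so the equation is NOT dimensionally consistent.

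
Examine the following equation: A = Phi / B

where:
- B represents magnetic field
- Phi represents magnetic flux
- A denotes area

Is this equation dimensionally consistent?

Yes

B (magnetic field) has dimensions [I^-1 M T^-2].
Phi (magnetic flux) has dimensions [I^-1 L^2 M T^-2].
A (area) has dimensions [L^2].

Left side: [L^2]
Right side: [L^2]

Both sides have the same dimensions, so the equation is dimensionally consistent.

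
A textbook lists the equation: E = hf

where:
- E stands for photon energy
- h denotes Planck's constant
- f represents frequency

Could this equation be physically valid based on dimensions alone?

Yes

E (photon energy) has dimensions [L^2 M T^-2].
h (Planck's constant) has dimensions [L^2 M T^-1].
f (frequency) has dimensions [T^-1].

Left side: [L^2 M T^-2]
Right side: [L^2 M T^-2]

Both sides have the same dimensions, so the equation is dimensionally consistent.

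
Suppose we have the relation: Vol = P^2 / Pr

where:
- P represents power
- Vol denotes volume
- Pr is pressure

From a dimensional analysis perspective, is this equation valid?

No

P (power) has dimensions [L^2 M T^-3].
Vol (volume) has dimensions [L^3].
Pr (pressure) has dimensions [L^-1 M T^-2].

Left side: [L^3]
Right side: [L^5 M T^-4]

The two sides have different dimensions, so the equation is NOT dimensionally consistent.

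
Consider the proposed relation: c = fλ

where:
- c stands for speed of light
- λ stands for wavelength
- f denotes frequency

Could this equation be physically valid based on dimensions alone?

Yes

c (speed of light) has dimensions [L T^-1].
λ (wavelength) has dimensions [L].
f (frequency) has dimensions [T^-1].

Left side: [L T^-1]
Right side: [L T^-1]

Both sides have the same dimensions, so the equation is dimensionally consistent.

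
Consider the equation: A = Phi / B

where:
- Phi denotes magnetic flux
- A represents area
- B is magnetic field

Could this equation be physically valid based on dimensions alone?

Yes

Phi (magnetic flux) has dimensions [I^-1 L^2 M T^-2].
A (area) has dimensions [L^2].
B (magnetic field) has dimensions [I^-1 M T^-2].

Left side: [L^2]
Right side: [L^2]

Both sides have the same dimensions, so the equation is dimensionally consistent.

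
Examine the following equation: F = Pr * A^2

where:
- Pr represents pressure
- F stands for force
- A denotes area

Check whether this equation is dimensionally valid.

No

Pr (pressure) has dimensions [L^-1 M T^-2].
F (force) has dimensions [L M T^-2].
A (area) has dimensions [L^2].

Left side: [L M T^-2]
Right side: [L^3 M T^-2]

The two sides have different dimensions, so the equation is NOT dimensionally consistent.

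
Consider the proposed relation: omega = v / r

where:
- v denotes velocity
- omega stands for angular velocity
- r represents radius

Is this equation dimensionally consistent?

Yes

v (velocity) has dimensions [L T^-1].
omega (angular velocity) has dimensions [T^-1].
r (radius) has dimensions [L].

Left side: [T^-1]
Right side: [T^-1]

Both sides have the same dimensions, so the equation is dimensionally consistent.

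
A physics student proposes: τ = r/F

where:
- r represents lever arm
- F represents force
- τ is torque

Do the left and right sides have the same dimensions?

No

r (lever arm) has dimensions [L].
F (force) has dimensions [L M T^-2].
τ (torque) has dimensions [L^2 M T^-2].

Left side: [L^2 M T^-2]
Right side: [M^-1 T^2]

The two sides have different dimensions, so the equation is NOT dimensionally consistent.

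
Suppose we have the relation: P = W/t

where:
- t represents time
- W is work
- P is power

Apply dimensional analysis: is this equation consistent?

Yes

t (time) has dimensions [T].
W (work) has dimensions [L^2 M T^-2].
P (power) has dimensions [L^2 M T^-3].

Left side: [L^2 M T^-3]
Right side: [L^2 M T^-3]

Both sides have the same dimensions, so the equation is dimensionally consistent.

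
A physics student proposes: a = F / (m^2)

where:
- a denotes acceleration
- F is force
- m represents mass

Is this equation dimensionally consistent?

No

a (acceleration) has dimensions [L T^-2].
F (force) has dimensions [L M T^-2].
m (mass) has dimensions [M].

Left side: [L T^-2]
Right side: [L M^-1 T^-2]

The two sides have different dimensions, so the equation is NOT dimensionally consistent.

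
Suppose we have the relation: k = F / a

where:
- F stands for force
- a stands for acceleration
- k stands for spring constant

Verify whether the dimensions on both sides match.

No

F (force) has dimensions [L M T^-2].
a (acceleration) has dimensions [L T^-2].
k (spring constant) has dimensions [M T^-2].

Left side: [M T^-2]
Right side: [M]

The two sides have different dimensions, so the equation is NOT dimensionally consistent.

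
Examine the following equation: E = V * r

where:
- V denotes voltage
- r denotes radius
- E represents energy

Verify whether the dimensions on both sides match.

No

V (voltage) has dimensions [I^-1 L^2 M T^-3].
r (radius) has dimensions [L].
E (energy) has dimensions [L^2 M T^-2].

Left side: [L^2 M T^-2]
Right side: [I^-1 L^3 M T^-3]

The two sides have different dimensions, so the equation is NOT dimensionally consistent.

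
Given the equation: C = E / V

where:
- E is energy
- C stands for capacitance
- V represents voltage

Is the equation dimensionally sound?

No

E (energy) has dimensions [L^2 M T^-2].
C (capacitance) has dimensions [I^2 L^-2 M^-1 T^4].
V (voltage) has dimensions [I^-1 L^2 M T^-3].

Left side: [I^2 L^-2 M^-1 T^4]
Right side: [I T]

The two sides have different dimensions, so the equation is NOT dimensionally consistent.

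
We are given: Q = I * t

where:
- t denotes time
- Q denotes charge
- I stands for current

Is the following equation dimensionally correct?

Yes

t (time) has dimensions [T].
Q (charge) has dimensions [I T].
I (current) has dimensions [I].

Left side: [I T]
Right side: [I T]

Both sides have the same dimensions, so the equation is dimensionally consistent.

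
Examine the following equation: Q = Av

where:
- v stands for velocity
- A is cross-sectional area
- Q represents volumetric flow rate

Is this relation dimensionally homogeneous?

Yes

v (velocity) has dimensions [L T^-1].
A (cross-sectional area) has dimensions [L^2].
Q (volumetric flow rate) has dimensions [L^3 T^-1].

Left side: [L^3 T^-1]
Right side: [L^3 T^-1]

Both sides have the same dimensions, so the equation is dimensionally consistent.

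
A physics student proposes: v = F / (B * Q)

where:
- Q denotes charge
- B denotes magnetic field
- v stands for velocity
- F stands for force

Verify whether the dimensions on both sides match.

Yes

Q (charge) has dimensions [I T].
B (magnetic field) has dimensions [I^-1 M T^-2].
v (velocity) has dimensions [L T^-1].
F (force) has dimensions [L M T^-2].

Left side: [L T^-1]
Right side: [L T^-1]

Both sides have the same dimensions, so the equation is dimensionally consistent.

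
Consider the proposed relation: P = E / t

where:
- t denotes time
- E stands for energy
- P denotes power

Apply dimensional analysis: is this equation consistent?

Yes

t (time) has dimensions [T].
E (energy) has dimensions [L^2 M T^-2].
P (power) has dimensions [L^2 M T^-3].

Left side: [L^2 M T^-3]
Right side: [L^2 M T^-3]

Both sides have the same dimensions, so the equation is dimensionally consistent.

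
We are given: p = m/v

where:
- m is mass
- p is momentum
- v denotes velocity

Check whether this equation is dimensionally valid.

No

m (mass) has dimensions [M].
p (momentum) has dimensions [L M T^-1].
v (velocity) has dimensions [L T^-1].

Left side: [L M T^-1]
Right side: [L^-1 M T]

The two sides have different dimensions, so the equation is NOT dimensionally consistent.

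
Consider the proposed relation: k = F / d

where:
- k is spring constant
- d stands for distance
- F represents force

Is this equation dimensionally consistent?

Yes

k (spring constant) has dimensions [M T^-2].
d (distance) has dimensions [L].
F (force) has dimensions [L M T^-2].

Left side: [M T^-2]
Right side: [M T^-2]

Both sides have the same dimensions, so the equation is dimensionally consistent.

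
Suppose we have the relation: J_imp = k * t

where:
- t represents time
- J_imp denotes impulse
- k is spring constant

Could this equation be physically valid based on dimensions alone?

No

t (time) has dimensions [T].
J_imp (impulse) has dimensions [L M T^-1].
k (spring constant) has dimensions [M T^-2].

Left side: [L M T^-1]
Right side: [M T^-1]

The two sides have different dimensions, so the equation is NOT dimensionally consistent.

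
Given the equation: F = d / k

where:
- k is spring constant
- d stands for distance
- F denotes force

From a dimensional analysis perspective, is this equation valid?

No

k (spring constant) has dimensions [M T^-2].
d (distance) has dimensions [L].
F (force) has dimensions [L M T^-2].

Left side: [L M T^-2]
Right side: [L M^-1 T^2]

The two sides have different dimensions, so the equation is NOT dimensionally consistent.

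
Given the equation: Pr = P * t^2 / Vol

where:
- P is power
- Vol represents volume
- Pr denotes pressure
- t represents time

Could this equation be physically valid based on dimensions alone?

No

P (power) has dimensions [L^2 M T^-3].
Vol (volume) has dimensions [L^3].
Pr (pressure) has dimensions [L^-1 M T^-2].
t (time) has dimensions [T].

Left side: [L^-1 M T^-2]
Right side: [L^-1 M T^-1]

The two sides have different dimensions, so the equation is NOT dimensionally consistent.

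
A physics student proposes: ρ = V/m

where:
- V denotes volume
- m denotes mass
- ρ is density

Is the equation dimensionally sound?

No

V (volume) has dimensions [L^3].
m (mass) has dimensions [M].
ρ (density) has dimensions [L^-3 M].

Left side: [L^-3 M]
Right side: [L^3 M^-1]

The two sides have different dimensions, so the equation is NOT dimensionally consistent.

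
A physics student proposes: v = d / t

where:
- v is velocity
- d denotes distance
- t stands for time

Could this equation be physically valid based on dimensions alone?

Yes

v (velocity) has dimensions [L T^-1].
d (distance) has dimensions [L].
t (time) has dimensions [T].

Left side: [L T^-1]
Right side: [L T^-1]

Both sides have the same dimensions, so the equation is dimensionally consistent.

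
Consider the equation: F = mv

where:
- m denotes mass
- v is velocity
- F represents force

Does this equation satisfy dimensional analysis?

No

m (mass) has dimensions [M].
v (velocity) has dimensions [L T^-1].
F (force) has dimensions [L M T^-2].

Left side: [L M T^-2]
Right side: [L M T^-1]

The two sides have different dimensions, so the equation is NOT dimensionally consistent.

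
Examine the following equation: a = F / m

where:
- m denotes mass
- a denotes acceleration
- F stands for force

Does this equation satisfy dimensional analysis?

Yes

m (mass) has dimensions [M].
a (acceleration) has dimensions [L T^-2].
F (force) has dimensions [L M T^-2].

Left side: [L T^-2]
Right side: [L T^-2]

Both sides have the same dimensions, so the equation is dimensionally consistent.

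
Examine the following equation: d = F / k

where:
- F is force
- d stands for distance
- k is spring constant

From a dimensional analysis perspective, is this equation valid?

Yes

F (force) has dimensions [L M T^-2].
d (distance) has dimensions [L].
k (spring constant) has dimensions [M T^-2].

Left side: [L]
Right side: [L]

Both sides have the same dimensions, so the equation is dimensionally consistent.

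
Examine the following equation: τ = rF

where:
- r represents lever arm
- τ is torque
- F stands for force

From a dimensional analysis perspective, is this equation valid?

Yes

r (lever arm) has dimensions [L].
τ (torque) has dimensions [L^2 M T^-2].
F (force) has dimensions [L M T^-2].

Left side: [L^2 M T^-2]
Right side: [L^2 M T^-2]

Both sides have the same dimensions, so the equation is dimensionally consistent.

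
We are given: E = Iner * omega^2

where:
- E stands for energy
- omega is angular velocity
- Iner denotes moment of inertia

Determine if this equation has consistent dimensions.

Yes

E (energy) has dimensions [L^2 M T^-2].
omega (angular velocity) has dimensions [T^-1].
Iner (moment of inertia) has dimensions [L^2 M].

Left side: [L^2 M T^-2]
Right side: [L^2 M T^-2]

Both sides have the same dimensions, so the equation is dimensionally consistent.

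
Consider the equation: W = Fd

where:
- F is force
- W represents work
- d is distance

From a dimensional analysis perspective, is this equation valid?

Yes

F (force) has dimensions [L M T^-2].
W (work) has dimensions [L^2 M T^-2].
d (distance) has dimensions [L].

Left side: [L^2 M T^-2]
Right side: [L^2 M T^-2]

Both sides have the same dimensions, so the equation is dimensionally consistent.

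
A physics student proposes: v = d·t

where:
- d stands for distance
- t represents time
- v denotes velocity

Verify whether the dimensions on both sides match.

No

d (distance) has dimensions [L].
t (time) has dimensions [T].
v (velocity) has dimensions [L T^-1].

Left side: [L T^-1]
Right side: [L T]

The two sides have different dimensions, so the equation is NOT dimensionally consistent.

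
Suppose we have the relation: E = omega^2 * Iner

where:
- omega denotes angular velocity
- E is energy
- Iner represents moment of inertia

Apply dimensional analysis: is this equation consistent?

Yes

omega (angular velocity) has dimensions [T^-1].
E (energy) has dimensions [L^2 M T^-2].
Iner (moment of inertia) has dimensions [L^2 M].

Left side: [L^2 M T^-2]
Right side: [L^2 M T^-2]

Both sides have the same dimensions, so the equation is dimensionally consistent.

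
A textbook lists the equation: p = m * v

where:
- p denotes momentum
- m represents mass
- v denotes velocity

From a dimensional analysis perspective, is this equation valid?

Yes

p (momentum) has dimensions [L M T^-1].
m (mass) has dimensions [M].
v (velocity) has dimensions [L T^-1].

Left side: [L M T^-1]
Right side: [L M T^-1]

Both sides have the same dimensions, so the equation is dimensionally consistent.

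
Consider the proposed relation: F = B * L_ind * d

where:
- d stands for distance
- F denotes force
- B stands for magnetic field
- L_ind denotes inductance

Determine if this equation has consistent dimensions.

No

d (distance) has dimensions [L].
F (force) has dimensions [L M T^-2].
B (magnetic field) has dimensions [I^-1 M T^-2].
L_ind (inductance) has dimensions [I^-2 L^2 M T^-2].

Left side: [L M T^-2]
Right side: [I^-3 L^3 M^2 T^-4]

The two sides have different dimensions, so the equation is NOT dimensionally consistent.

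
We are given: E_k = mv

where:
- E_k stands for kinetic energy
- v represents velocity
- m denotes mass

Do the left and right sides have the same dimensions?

No

E_k (kinetic energy) has dimensions [L^2 M T^-2].
v (velocity) has dimensions [L T^-1].
m (mass) has dimensions [M].

Left side: [L^2 M T^-2]
Right side: [L M T^-1]

The two sides have different dimensions, so the equation is NOT dimensionally consistent.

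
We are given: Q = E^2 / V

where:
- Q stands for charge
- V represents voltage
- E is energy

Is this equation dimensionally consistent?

No

Q (charge) has dimensions [I T].
V (voltage) has dimensions [I^-1 L^2 M T^-3].
E (energy) has dimensions [L^2 M T^-2].

Left side: [I T]
Right side: [I L^2 M T^-1]

The two sides have different dimensions, so the equation is NOT dimensionally consistent.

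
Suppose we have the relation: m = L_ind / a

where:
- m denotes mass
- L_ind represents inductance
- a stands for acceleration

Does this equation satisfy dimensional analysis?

No

m (mass) has dimensions [M].
L_ind (inductance) has dimensions [I^-2 L^2 M T^-2].
a (acceleration) has dimensions [L T^-2].

Left side: [M]
Right side: [I^-2 L M]

The two sides have different dimensions, so the equation is NOT dimensionally consistent.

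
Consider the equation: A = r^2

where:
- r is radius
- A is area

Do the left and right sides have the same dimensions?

Yes

r (radius) has dimensions [L].
A (area) has dimensions [L^2].

Left side: [L^2]
Right side: [L^2]

Both sides have the same dimensions, so the equation is dimensionally consistent.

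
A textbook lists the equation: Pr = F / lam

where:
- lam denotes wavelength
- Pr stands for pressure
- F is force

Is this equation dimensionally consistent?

No

lam (wavelength) has dimensions [L].
Pr (pressure) has dimensions [L^-1 M T^-2].
F (force) has dimensions [L M T^-2].

Left side: [L^-1 M T^-2]
Right side: [M T^-2]

The two sides have different dimensions, so the equation is NOT dimensionally consistent.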